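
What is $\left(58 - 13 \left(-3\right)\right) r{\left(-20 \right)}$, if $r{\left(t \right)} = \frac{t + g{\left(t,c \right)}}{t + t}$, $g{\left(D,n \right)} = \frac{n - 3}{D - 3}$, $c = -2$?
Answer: $\frac{8827}{184} \approx 47.973$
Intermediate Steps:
$g{\left(D,n \right)} = \frac{-3 + n}{-3 + D}$
$r{\left(t \right)} = \frac{t - \frac{5}{-3 + t}}{2 t}$ ($r{\left(t \right)} = \frac{t + \frac{-3 - 2}{-3 + t}}{t + t} = \frac{t + \frac{1}{-3 + t} \left(-5\right)}{2 t} = \left(t - \frac{5}{-3 + t}\right) \frac{1}{2 t} = \frac{t - \frac{5}{-3 + t}}{2 t}$)
$\left(58 - 13 \left(-3\right)\right) r{\left(-20 \right)} = \left(58 - 13 \left(-3\right)\right) \frac{-5 - 20 \left(-3 - 20\right)}{2 \left(-20\right) \left(-3 - 20\right)} = \left(58 - -39\right) \frac{1}{2} \left(- \frac{1}{20}\right) \frac{1}{-23} \left(-5 - -460\right) = \left(58 + 39\right) \frac{1}{2} \left(- \frac{1}{20}\right) \left(- \frac{1}{23}\right) \left(-5 + 460\right) = 97 \cdot \frac{1}{2} \left(- \frac{1}{20}\right) \left(- \frac{1}{23}\right) 455 = 97 \cdot \frac{91}{184} = \frac{8827}{184}$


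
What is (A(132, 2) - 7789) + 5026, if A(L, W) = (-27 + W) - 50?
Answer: -2838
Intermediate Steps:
A(L, W) = -77 + W
(A(132, 2) - 7789) + 5026 = ((-77 + 2) - 7789) + 5026 = (-75 - 7789) + 5026 = -7864 + 5026 = -2838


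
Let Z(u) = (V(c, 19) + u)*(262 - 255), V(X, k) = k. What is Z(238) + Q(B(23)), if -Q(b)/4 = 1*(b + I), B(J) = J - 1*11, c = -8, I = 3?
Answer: 1739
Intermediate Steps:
B(J) = -11 + J (B(J) = J - 11 = -11 + J)
Q(b) = -12 - 4*b (Q(b) = -4*(b + 3) = -4*(3 + b) = -12 - 4*b)
Z(u) = 133 + 7*u (Z(u) = (19 + u)*(262 - 255) = (19 + u)*7 = 133 + 7*u)
Z(238) + Q(B(23)) = (133 + 7*238) + (-12 - 4*(-11 + 23)) = (133 + 1666) + (-12 - 4*12) = 1799 + (-12 - 48) = 1799 - 60 = 1739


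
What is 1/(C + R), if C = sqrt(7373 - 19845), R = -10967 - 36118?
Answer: -47085/2217009697 - 2*I*sqrt(3118)/2217009697 ≈ -2.1238e-5 - 5.0373e-8*I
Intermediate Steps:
R = -47085
C = 2*I*sqrt(3118) (C = sqrt(-12472) = 2*I*sqrt(3118) ≈ 111.68*I)
1/(C + R) = 1/(2*I*sqrt(3118) - 47085) = 1/(-47085 + 2*I*sqrt(3118))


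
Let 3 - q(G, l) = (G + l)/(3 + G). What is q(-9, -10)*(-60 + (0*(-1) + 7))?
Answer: 53/6 ≈ 8.8333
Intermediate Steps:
q(G, l) = 3 - (G + l)/(3 + G)
q(-9, -10)*(-60 + (0*(-1) + 7)) = ((9 - 1*(-10) + 2*(-9))/(3 - 9))*(-60 + (0*(-1) + 7)) = ((9 + 10 - 18)/(-6))*(-60 + (0 + 7)) = (-1/6*1)*(-60 + 7) = -1/6*(-53) = 53/6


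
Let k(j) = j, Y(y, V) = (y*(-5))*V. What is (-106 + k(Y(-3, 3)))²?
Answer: 3721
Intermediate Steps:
Y(y, V) = -5*V*y (Y(y, V) = (-5*y)*V = -5*V*y)
(-106 + k(Y(-3, 3)))² = (-106 - 5*3*(-3))² = (-106 + 45)² = (-61)² = 3721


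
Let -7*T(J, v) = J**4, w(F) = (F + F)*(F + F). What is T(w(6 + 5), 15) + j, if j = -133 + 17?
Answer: -54875874348/7 ≈ -7.8394e+9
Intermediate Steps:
w(F) = 4*F**2 (w(F) = (2*F)*(2*F) = 4*F**2)
T(J, v) = -J**4/7
j = -116
T(w(6 + 5), 15) + j = -256*(6 + 5)**8/7 - 116 = -(4*11**2)**4/7 - 116 = -(4*121)**4/7 - 116 = -1/7*484**4 - 116 = -1/7*54875873536 - 116 = -54875873536/7 - 116 = -54875874348/7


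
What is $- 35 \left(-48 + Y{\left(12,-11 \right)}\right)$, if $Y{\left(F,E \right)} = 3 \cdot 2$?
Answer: $1470$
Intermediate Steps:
$Y{\left(F,E \right)} = 6$
$- 35 \left(-48 + Y{\left(12,-11 \right)}\right) = - 35 \left(-48 + 6\right) = \left(-35\right) \left(-42\right) = 1470$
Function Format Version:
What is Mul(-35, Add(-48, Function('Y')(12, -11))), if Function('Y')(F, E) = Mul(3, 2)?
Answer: 1470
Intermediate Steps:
Function('Y')(F, E) = 6
Mul(-35, Add(-48, Function('Y')(12, -11))) = Mul(-35, Add(-48, 6)) = Mul(-35, -42) = 1470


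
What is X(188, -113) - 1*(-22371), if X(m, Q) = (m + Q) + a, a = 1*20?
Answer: 22466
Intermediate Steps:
a = 20
X(m, Q) = 20 + Q + m (X(m, Q) = (m + Q) + 20 = (Q + m) + 20 = 20 + Q + m)
X(188, -113) - 1*(-22371) = (20 - 113 + 188) - 1*(-22371) = 95 + 22371 = 22466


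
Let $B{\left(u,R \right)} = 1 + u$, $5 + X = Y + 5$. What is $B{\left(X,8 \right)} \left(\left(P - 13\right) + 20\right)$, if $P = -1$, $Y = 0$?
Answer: $6$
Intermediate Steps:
$X = 0$ ($X = -5 + \left(0 + 5\right) = -5 + 5 = 0$)
$B{\left(X,8 \right)} \left(\left(P - 13\right) + 20\right) = \left(1 + 0\right) \left(\left(-1 - 13\right) + 20\right) = 1 \left(-14 + 20\right) = 1 \cdot 6 = 6$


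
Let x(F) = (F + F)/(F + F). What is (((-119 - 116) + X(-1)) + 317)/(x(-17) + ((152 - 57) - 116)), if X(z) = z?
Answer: -81/20 ≈ -4.0500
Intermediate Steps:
x(F) = 1 (x(F) = (2*F)/((2*F)) = (2*F)*(1/(2*F)) = 1)
(((-119 - 116) + X(-1)) + 317)/(x(-17) + ((152 - 57) - 116)) = (((-119 - 116) - 1) + 317)/(1 + ((152 - 57) - 116)) = ((-235 - 1) + 317)/(1 + (95 - 116)) = (-236 + 317)/(1 - 21) = 81/(-20) = 81*(-1/20) = -81/20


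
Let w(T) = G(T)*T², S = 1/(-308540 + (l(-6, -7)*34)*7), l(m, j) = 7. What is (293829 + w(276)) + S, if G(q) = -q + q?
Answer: 90168480545/306874 ≈ 2.9383e+5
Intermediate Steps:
G(q) = 0
S = -1/306874 (S = 1/(-308540 + (7*34)*7) = 1/(-308540 + 238*7) = 1/(-308540 + 1666) = 1/(-306874) = -1/306874 ≈ -3.2587e-6)
w(T) = 0 (w(T) = 0*T² = 0)
(293829 + w(276)) + S = (293829 + 0) - 1/306874 = 293829 - 1/306874 = 90168480545/306874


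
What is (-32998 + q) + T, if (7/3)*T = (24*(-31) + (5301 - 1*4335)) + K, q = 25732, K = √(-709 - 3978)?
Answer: -50196/7 + 3*I*√4687/7 ≈ -7170.9 + 29.341*I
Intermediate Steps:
K = I*√4687 (K = √(-4687) = I*√4687 ≈ 68.462*I)
T = 666/7 + 3*I*√4687/7 (T = 3*((24*(-31) + (5301 - 1*4335)) + I*√4687)/7 = 3*((-744 + (5301 - 4335)) + I*√4687)/7 = 3*((-744 + 966) + I*√4687)/7 = 3*(222 + I*√4687)/7 = 666/7 + 3*I*√4687/7 ≈ 95.143 + 29.341*I)
(-32998 + q) + T = (-32998 + 25732) + (666/7 + 3*I*√4687/7) = -7266 + (666/7 + 3*I*√4687/7) = -50196/7 + 3*I*√4687/7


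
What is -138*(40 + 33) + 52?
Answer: -10022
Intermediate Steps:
-138*(40 + 33) + 52 = -138*73 + 52 = -10074 + 52 = -10022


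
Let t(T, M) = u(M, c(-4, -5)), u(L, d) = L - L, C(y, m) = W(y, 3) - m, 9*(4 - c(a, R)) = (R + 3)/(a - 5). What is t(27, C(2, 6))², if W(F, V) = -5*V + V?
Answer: 0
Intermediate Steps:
W(F, V) = -4*V
c(a, R) = 4 - (3 + R)/(9*(-5 + a)) (c(a, R) = 4 - (R + 3)/(9*(a - 5)) = 4 - (3 + R)/(9*(-5 + a)))
C(y, m) = -12 - m (C(y, m) = -4*3 - m = -12 - m)
u(L, d) = 0
t(T, M) = 0
t(27, C(2, 6))² = 0² = 0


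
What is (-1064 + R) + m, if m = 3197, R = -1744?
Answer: 389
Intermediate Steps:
(-1064 + R) + m = (-1064 - 1744) + 3197 = -2808 + 3197 = 389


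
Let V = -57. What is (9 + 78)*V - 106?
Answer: -5065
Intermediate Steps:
(9 + 78)*V - 106 = (9 + 78)*(-57) - 106 = 87*(-57) - 106 = -4959 - 106 = -5065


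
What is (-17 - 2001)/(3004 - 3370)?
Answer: 1009/183 ≈ 5.5137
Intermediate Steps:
(-17 - 2001)/(3004 - 3370) = -2018/(-366) = -2018*(-1/366) = 1009/183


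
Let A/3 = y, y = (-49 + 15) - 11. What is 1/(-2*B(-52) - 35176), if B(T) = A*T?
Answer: -1/49216 ≈ -2.0319e-5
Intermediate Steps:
y = -45 (y = -34 - 11 = -45)
A = -135 (A = 3*(-45) = -135)
B(T) = -135*T
1/(-2*B(-52) - 35176) = 1/(-(-270)*(-52) - 35176) = 1/(-2*7020 - 35176) = 1/(-14040 - 35176) = 1/(-49216) = -1/49216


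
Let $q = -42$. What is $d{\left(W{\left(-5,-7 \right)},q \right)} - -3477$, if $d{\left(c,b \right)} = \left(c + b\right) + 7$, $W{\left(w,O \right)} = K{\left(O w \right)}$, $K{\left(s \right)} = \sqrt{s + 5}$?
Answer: $3442 + 2 \sqrt{10} \approx 3448.3$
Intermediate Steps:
$K{\left(s \right)} = \sqrt{5 + s}$
$W{\left(w,O \right)} = \sqrt{5 + O w}$
$d{\left(c,b \right)} = 7 + b + c$ ($d{\left(c,b \right)} = \left(b + c\right) + 7 = 7 + b + c$)
$d{\left(W{\left(-5,-7 \right)},q \right)} - -3477 = \left(7 - 42 + \sqrt{5 - -35}\right) - -3477 = \left(7 - 42 + \sqrt{5 + 35}\right) + 3477 = \left(7 - 42 + \sqrt{40}\right) + 3477 = \left(7 - 42 + 2 \sqrt{10}\right) + 3477 = \left(-35 + 2 \sqrt{10}\right) + 3477 = 3442 + 2 \sqrt{10}$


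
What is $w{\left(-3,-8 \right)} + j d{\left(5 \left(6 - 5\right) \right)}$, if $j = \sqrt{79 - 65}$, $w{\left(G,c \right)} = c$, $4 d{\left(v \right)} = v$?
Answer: $-8 + \frac{5 \sqrt{14}}{4} \approx -3.3229$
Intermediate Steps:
$d{\left(v \right)} = \frac{v}{4}$
$j = \sqrt{14} \approx 3.7417$
$w{\left(-3,-8 \right)} + j d{\left(5 \left(6 - 5\right) \right)} = -8 + \sqrt{14} \frac{5 \left(6 - 5\right)}{4} = -8 + \sqrt{14} \frac{5 \cdot 1}{4} = -8 + \sqrt{14} \cdot \frac{1}{4} \cdot 5 = -8 + \sqrt{14} \cdot \frac{5}{4} = -8 + \frac{5 \sqrt{14}}{4}$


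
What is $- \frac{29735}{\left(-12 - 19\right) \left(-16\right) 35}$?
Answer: $- \frac{5947}{3472} \approx -1.7128$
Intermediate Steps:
$- \frac{29735}{\left(-12 - 19\right) \left(-16\right) 35} = - \frac{29735}{\left(-31\right) \left(-16\right) 35} = - \frac{29735}{496 \cdot 35} = - \frac{29735}{17360} = \left(-29735\right) \frac{1}{17360} = - \frac{5947}{3472}$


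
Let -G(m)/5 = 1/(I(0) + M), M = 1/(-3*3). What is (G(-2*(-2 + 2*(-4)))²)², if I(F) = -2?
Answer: 4100625/130321 ≈ 31.466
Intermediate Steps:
M = -⅑ (M = 1/(-9) = -⅑ ≈ -0.11111)
G(m) = 45/19 (G(m) = -5/(-2 - ⅑) = -5/(-19/9) = -5*(-9/19) = 45/19)
(G(-2*(-2 + 2*(-4)))²)² = ((45/19)²)² = (2025/361)² = 4100625/130321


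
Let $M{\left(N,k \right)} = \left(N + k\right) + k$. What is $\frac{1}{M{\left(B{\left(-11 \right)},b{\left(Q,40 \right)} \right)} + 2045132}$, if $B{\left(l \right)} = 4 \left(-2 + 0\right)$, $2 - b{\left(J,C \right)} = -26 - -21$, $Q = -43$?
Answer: $\frac{1}{2045138} \approx 4.8896 \cdot 10^{-7}$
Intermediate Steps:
$b{\left(J,C \right)} = 7$ ($b{\left(J,C \right)} = 2 - \left(-26 - -21\right) = 2 - \left(-26 + 21\right) = 2 - -5 = 2 + 5 = 7$)
$B{\left(l \right)} = -8$ ($B{\left(l \right)} = 4 \left(-2\right) = -8$)
$M{\left(N,k \right)} = N + 2 k$
$\frac{1}{M{\left(B{\left(-11 \right)},b{\left(Q,40 \right)} \right)} + 2045132} = \frac{1}{\left(-8 + 2 \cdot 7\right) + 2045132} = \frac{1}{\left(-8 + 14\right) + 2045132} = \frac{1}{6 + 2045132} = \frac{1}{2045138}$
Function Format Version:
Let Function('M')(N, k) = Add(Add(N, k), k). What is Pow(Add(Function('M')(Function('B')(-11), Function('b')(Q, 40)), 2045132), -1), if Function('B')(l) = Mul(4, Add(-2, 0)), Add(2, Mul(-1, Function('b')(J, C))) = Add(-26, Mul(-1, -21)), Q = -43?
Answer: Rational(1, 2045138) ≈ 4.8896e-7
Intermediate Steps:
Function('b')(J, C) = 7 (Function('b')(J, C) = Add(2, Mul(-1, Add(-26, Mul(-1, -21)))) = Add(2, Mul(-1, Add(-26, 21))) = Add(2, Mul(-1, -5)) = Add(2, 5) = 7)
Function('B')(l) = -8 (Function('B')(l) = Mul(4, -2) = -8)
Function('M')(N, k) = Add(N, Mul(2, k))
Pow(Add(Function('M')(Function('B')(-11), Function('b')(Q, 40)), 2045132), -1) = Pow(Add(Add(-8, Mul(2, 7)), 2045132), -1) = Pow(Add(Add(-8, 14), 2045132), -1) = Pow(Add(6, 2045132), -1) = Pow(2045138, -1) = Rational(1, 2045138)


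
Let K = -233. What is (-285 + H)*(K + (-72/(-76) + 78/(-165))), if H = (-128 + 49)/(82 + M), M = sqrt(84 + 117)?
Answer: 453303998137/6816535 - 19196131*sqrt(201)/6816535 ≈ 66461.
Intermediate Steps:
M = sqrt(201) ≈ 14.177
H = -79/(82 + sqrt(201)) (H = (-128 + 49)/(82 + sqrt(201)) = -79/(82 + sqrt(201)) ≈ -0.82140)
(-285 + H)*(K + (-72/(-76) + 78/(-165))) = (-285 + (-6478/6523 + 79*sqrt(201)/6523))*(-233 + (-72/(-76) + 78/(-165))) = (-1865533/6523 + 79*sqrt(201)/6523)*(-233 + (-72*(-1/76) + 78*(-1/165))) = (-1865533/6523 + 79*sqrt(201)/6523)*(-233 + (18/19 - 26/55)) = (-1865533/6523 + 79*sqrt(201)/6523)*(-233 + 496/1045) = (-1865533/6523 + 79*sqrt(201)/6523)*(-242989/1045) = 453303998137/6816535 - 19196131*sqrt(201)/6816535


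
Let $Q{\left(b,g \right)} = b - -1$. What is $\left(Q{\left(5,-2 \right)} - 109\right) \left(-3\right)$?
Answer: $309$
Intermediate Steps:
$Q{\left(b,g \right)} = 1 + b$ ($Q{\left(b,g \right)} = b + 1 = 1 + b$)
$\left(Q{\left(5,-2 \right)} - 109\right) \left(-3\right) = \left(\left(1 + 5\right) - 109\right) \left(-3\right) = \left(6 - 109\right) \left(-3\right) = \left(-103\right) \left(-3\right) = 309$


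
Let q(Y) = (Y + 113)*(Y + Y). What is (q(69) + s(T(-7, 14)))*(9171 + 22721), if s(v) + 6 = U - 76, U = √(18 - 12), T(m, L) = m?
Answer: 798384328 + 31892*√6 ≈ 7.9846e+8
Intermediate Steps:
U = √6 ≈ 2.4495
s(v) = -82 + √6 (s(v) = -6 + (√6 - 76) = -6 + (-76 + √6) = -82 + √6)
q(Y) = 2*Y*(113 + Y) (q(Y) = (113 + Y)*(2*Y) = 2*Y*(113 + Y))
(q(69) + s(T(-7, 14)))*(9171 + 22721) = (2*69*(113 + 69) + (-82 + √6))*(9171 + 22721) = (2*69*182 + (-82 + √6))*31892 = (25116 + (-82 + √6))*31892 = (25034 + √6)*31892 = 798384328 + 31892*√6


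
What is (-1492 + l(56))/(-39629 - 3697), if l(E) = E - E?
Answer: 746/21663 ≈ 0.034437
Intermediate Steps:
l(E) = 0
(-1492 + l(56))/(-39629 - 3697) = (-1492 + 0)/(-39629 - 3697) = -1492/(-43326) = -1492*(-1/43326) = 746/21663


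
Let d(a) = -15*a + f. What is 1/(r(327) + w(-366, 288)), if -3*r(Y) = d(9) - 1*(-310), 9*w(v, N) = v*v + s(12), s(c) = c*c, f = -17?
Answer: 3/44542 ≈ 6.7352e-5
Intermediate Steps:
s(c) = c**2
d(a) = -17 - 15*a (d(a) = -15*a - 17 = -17 - 15*a)
w(v, N) = 16 + v**2/9 (w(v, N) = (v*v + 12**2)/9 = (v**2 + 144)/9 = (144 + v**2)/9 = 16 + v**2/9)
r(Y) = -158/3 (r(Y) = -((-17 - 15*9) - 1*(-310))/3 = -((-17 - 135) + 310)/3 = -(-152 + 310)/3 = -1/3*158 = -158/3)
1/(r(327) + w(-366, 288)) = 1/(-158/3 + (16 + (1/9)*(-366)**2)) = 1/(-158/3 + (16 + (1/9)*133956)) = 1/(-158/3 + (16 + 14884)) = 1/(-158/3 + 14900) = 1/(44542/3) = 3/44542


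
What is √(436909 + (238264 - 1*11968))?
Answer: √663205 ≈ 814.37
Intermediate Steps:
√(436909 + (238264 - 1*11968)) = √(436909 + (238264 - 11968)) = √(436909 + 226296) = √663205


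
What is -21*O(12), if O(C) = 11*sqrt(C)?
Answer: -462*sqrt(3) ≈ -800.21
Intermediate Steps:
-21*O(12) = -231*sqrt(12) = -231*2*sqrt(3) = -462*sqrt(3)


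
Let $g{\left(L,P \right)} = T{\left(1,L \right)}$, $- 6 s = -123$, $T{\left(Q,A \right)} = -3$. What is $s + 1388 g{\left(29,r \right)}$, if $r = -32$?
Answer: $- \frac{8287}{2} \approx -4143.5$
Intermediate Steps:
$s = \frac{41}{2}$ ($s = \left(- \frac{1}{6}\right) \left(-123\right) = \frac{41}{2} \approx 20.5$)
$g{\left(L,P \right)} = -3$
$s + 1388 g{\left(29,r \right)} = \frac{41}{2} + 1388 \left(-3\right) = \frac{41}{2} - 4164 = - \frac{8287}{2}$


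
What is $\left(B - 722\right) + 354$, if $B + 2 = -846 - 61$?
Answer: $-1277$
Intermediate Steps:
$B = -909$ ($B = -2 - 907 = -909$)
$\left(B - 722\right) + 354 = \left(-909 - 722\right) + 354 = -1631 + 354 = -1277$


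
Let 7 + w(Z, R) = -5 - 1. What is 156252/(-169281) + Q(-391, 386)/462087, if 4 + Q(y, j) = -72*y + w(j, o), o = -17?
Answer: -7493255221/8691394383 ≈ -0.86215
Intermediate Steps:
w(Z, R) = -13 (w(Z, R) = -7 + (-5 - 1) = -7 - 6 = -13)
Q(y, j) = -17 - 72*y (Q(y, j) = -4 + (-72*y - 13) = -4 + (-13 - 72*y) = -17 - 72*y)
156252/(-169281) + Q(-391, 386)/462087 = 156252/(-169281) + (-17 - 72*(-391))/462087 = 156252*(-1/169281) + (-17 + 28152)*(1/462087) = -52084/56427 + 28135*(1/462087) = -52084/56427 + 28135/462087 = -7493255221/8691394383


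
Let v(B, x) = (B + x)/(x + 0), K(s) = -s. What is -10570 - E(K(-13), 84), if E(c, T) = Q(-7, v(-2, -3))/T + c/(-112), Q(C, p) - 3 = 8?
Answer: -3551525/336 ≈ -10570.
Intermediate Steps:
v(B, x) = (B + x)/x
Q(C, p) = 11 (Q(C, p) = 3 + 8 = 11)
E(c, T) = 11/T - c/112 (E(c, T) = 11/T + c/(-112) = 11/T + c*(-1/112) = 11/T - c/112)
-10570 - E(K(-13), 84) = -10570 - (11/84 - (-1)*(-13)/112) = -10570 - (11*(1/84) - 1/112*13) = -10570 - (11/84 - 13/112) = -10570 - 1*5/336 = -10570 - 5/336 = -3551525/336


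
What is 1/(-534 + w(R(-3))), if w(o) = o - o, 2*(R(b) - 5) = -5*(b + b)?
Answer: -1/534 ≈ -0.0018727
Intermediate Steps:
R(b) = 5 - 5*b (R(b) = 5 + (-5*(b + b))/2 = 5 + (-10*b)/2 = 5 - 5*b)
w(o) = 0
1/(-534 + w(R(-3))) = 1/(-534 + 0) = 1/(-534) = -1/534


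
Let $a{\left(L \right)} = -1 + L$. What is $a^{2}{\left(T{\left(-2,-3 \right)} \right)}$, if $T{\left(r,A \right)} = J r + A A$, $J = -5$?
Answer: $324$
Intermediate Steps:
$T{\left(r,A \right)} = A^{2} - 5 r$ ($T{\left(r,A \right)} = - 5 r + A A = - 5 r + A^{2} = A^{2} - 5 r$)
$a^{2}{\left(T{\left(-2,-3 \right)} \right)} = \left(-1 + \left(\left(-3\right)^{2} - -10\right)\right)^{2} = \left(-1 + \left(9 + 10\right)\right)^{2} = \left(-1 + 19\right)^{2} = 18^{2} = 324$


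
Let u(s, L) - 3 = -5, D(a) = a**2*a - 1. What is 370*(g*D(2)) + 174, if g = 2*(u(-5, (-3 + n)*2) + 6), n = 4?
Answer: 20894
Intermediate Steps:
D(a) = -1 + a**3 (D(a) = a**3 - 1 = -1 + a**3)
u(s, L) = -2 (u(s, L) = 3 - 5 = -2)
g = 8 (g = 2*(-2 + 6) = 2*4 = 8)
370*(g*D(2)) + 174 = 370*(8*(-1 + 2**3)) + 174 = 370*(8*(-1 + 8)) + 174 = 370*(8*7) + 174 = 370*56 + 174 = 20720 + 174 = 20894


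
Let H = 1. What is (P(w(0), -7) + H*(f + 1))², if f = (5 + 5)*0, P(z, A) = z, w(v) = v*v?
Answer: 1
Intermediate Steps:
w(v) = v²
f = 0 (f = 10*0 = 0)
(P(w(0), -7) + H*(f + 1))² = (0² + 1*(0 + 1))² = (0 + 1*1)² = (0 + 1)² = 1² = 1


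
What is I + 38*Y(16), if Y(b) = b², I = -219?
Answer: 9509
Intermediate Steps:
I + 38*Y(16) = -219 + 38*16² = -219 + 38*256 = -219 + 9728 = 9509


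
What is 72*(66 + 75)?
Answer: 10152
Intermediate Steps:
72*(66 + 75) = 72*141 = 10152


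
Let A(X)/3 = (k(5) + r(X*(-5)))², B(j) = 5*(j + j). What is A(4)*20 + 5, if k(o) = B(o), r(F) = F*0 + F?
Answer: 54005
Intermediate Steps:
B(j) = 10*j (B(j) = 5*(2*j) = 10*j)
r(F) = F (r(F) = 0 + F = F)
k(o) = 10*o
A(X) = 3*(50 - 5*X)² (A(X) = 3*(10*5 + X*(-5))² = 3*(50 - 5*X)²)
A(4)*20 + 5 = (75*(-10 + 4)²)*20 + 5 = (75*(-6)²)*20 + 5 = (75*36)*20 + 5 = 2700*20 + 5 = 54000 + 5 = 54005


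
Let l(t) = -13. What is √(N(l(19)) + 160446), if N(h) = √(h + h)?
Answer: √(160446 + I*√26) ≈ 400.56 + 0.006*I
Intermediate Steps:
N(h) = √2*√h (N(h) = √(2*h) = √2*√h)
√(N(l(19)) + 160446) = √(√2*√(-13) + 160446) = √(√2*(I*√13) + 160446) = √(I*√26 + 160446) = √(160446 + I*√26)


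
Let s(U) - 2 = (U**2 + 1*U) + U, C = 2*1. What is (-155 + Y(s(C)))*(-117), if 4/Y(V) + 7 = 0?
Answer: 127413/7 ≈ 18202.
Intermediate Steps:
C = 2
s(U) = 2 + U**2 + 2*U (s(U) = 2 + ((U**2 + 1*U) + U) = 2 + ((U**2 + U) + U) = 2 + ((U + U**2) + U) = 2 + (U**2 + 2*U) = 2 + U**2 + 2*U)
Y(V) = -4/7 (Y(V) = 4/(-7 + 0) = 4/(-7) = 4*(-1/7) = -4/7)
(-155 + Y(s(C)))*(-117) = (-155 - 4/7)*(-117) = -1089/7*(-117) = 127413/7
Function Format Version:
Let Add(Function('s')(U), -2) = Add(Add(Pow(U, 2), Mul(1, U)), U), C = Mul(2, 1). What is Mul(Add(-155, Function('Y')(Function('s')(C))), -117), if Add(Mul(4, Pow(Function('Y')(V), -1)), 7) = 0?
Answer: Rational(127413, 7) ≈ 18202.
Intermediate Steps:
C = 2
Function('s')(U) = Add(2, Pow(U, 2), Mul(2, U)) (Function('s')(U) = Add(2, Add(Add(Pow(U, 2), Mul(1, U)), U)) = Add(2, Add(Add(Pow(U, 2), U), U)) = Add(2, Add(Add(U, Pow(U, 2)), U)) = Add(2, Add(Pow(U, 2), Mul(2, U))) = Add(2, Pow(U, 2), Mul(2, U)))
Function('Y')(V) = Rational(-4, 7) (Function('Y')(V) = Mul(4, Pow(Add(-7, 0), -1)) = Mul(4, Pow(-7, -1)) = Mul(4, Rational(-1, 7)) = Rational(-4, 7))
Mul(Add(-155, Function('Y')(Function('s')(C))), -117) = Mul(Add(-155, Rational(-4, 7)), -117) = Mul(Rational(-1089, 7), -117) = Rational(127413, 7)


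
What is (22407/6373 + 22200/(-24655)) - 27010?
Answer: -848714160833/31425263 ≈ -27007.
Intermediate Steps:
(22407/6373 + 22200/(-24655)) - 27010 = (22407*(1/6373) + 22200*(-1/24655)) - 27010 = (22407/6373 - 4440/4931) - 27010 = 82192797/31425263 - 27010 = -848714160833/31425263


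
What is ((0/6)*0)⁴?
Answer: 0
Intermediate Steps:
((0/6)*0)⁴ = ((0*(⅙))*0)⁴ = (0*0)⁴ = 0⁴ = 0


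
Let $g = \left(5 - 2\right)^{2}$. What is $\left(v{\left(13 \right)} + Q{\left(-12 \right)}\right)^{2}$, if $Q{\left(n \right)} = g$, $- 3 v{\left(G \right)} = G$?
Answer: $\frac{196}{9} \approx 21.778$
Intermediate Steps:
$v{\left(G \right)} = - \frac{G}{3}$
$g = 9$ ($g = 3^{2} = 9$)
$Q{\left(n \right)} = 9$
$\left(v{\left(13 \right)} + Q{\left(-12 \right)}\right)^{2} = \left(\left(- \frac{1}{3}\right) 13 + 9\right)^{2} = \left(- \frac{13}{3} + 9\right)^{2} = \left(\frac{14}{3}\right)^{2} = \frac{196}{9}$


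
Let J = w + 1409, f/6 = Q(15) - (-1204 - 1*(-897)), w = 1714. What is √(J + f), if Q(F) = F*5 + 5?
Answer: 33*√5 ≈ 73.790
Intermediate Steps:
Q(F) = 5 + 5*F (Q(F) = 5*F + 5 = 5 + 5*F)
f = 2322 (f = 6*((5 + 5*15) - (-1204 - 1*(-897))) = 6*((5 + 75) - (-1204 + 897)) = 6*(80 - 1*(-307)) = 6*(80 + 307) = 6*387 = 2322)
J = 3123 (J = 1714 + 1409 = 3123)
√(J + f) = √(3123 + 2322) = √5445 = 33*√5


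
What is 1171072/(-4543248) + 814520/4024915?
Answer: -12661236224/228577337799 ≈ -0.055391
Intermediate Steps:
1171072/(-4543248) + 814520/4024915 = 1171072*(-1/4543248) + 814520*(1/4024915) = -73192/283953 + 162904/804983 = -12661236224/228577337799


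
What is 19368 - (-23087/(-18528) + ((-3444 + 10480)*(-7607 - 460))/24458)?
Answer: 4913917229461/226578912 ≈ 21687.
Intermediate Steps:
19368 - (-23087/(-18528) + ((-3444 + 10480)*(-7607 - 460))/24458) = 19368 - (-23087*(-1/18528) + (7036*(-8067))*(1/24458)) = 19368 - (23087/18528 - 56759412*1/24458) = 19368 - (23087/18528 - 28379706/12229) = 19368 - 1*(-525536861845/226578912) = 19368 + 525536861845/226578912 = 4913917229461/226578912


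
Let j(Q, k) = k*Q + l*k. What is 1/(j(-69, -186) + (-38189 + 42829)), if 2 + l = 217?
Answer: -1/22516 ≈ -4.4413e-5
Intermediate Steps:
l = 215 (l = -2 + 217 = 215)
j(Q, k) = 215*k + Q*k (j(Q, k) = k*Q + 215*k = Q*k + 215*k = 215*k + Q*k)
1/(j(-69, -186) + (-38189 + 42829)) = 1/(-186*(215 - 69) + (-38189 + 42829)) = 1/(-186*146 + 4640) = 1/(-27156 + 4640) = 1/(-22516) = -1/22516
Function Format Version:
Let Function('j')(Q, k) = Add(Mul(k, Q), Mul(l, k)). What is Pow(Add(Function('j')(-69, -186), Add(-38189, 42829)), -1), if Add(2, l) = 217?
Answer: Rational(-1, 22516) ≈ -4.4413e-5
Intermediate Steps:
l = 215 (l = Add(-2, 217) = 215)
Function('j')(Q, k) = Add(Mul(215, k), Mul(Q, k)) (Function('j')(Q, k) = Add(Mul(k, Q), Mul(215, k)) = Add(Mul(Q, k), Mul(215, k)) = Add(Mul(215, k), Mul(Q, k)))
Pow(Add(Function('j')(-69, -186), Add(-38189, 42829)), -1) = Pow(Add(Mul(-186, Add(215, -69)), Add(-38189, 42829)), -1) = Pow(Add(Mul(-186, 146), 4640), -1) = Pow(Add(-27156, 4640), -1) = Pow(-22516, -1) = Rational(-1, 22516)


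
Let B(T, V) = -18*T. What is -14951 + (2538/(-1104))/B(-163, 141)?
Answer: -896820831/59984 ≈ -14951.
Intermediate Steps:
-14951 + (2538/(-1104))/B(-163, 141) = -14951 + (2538/(-1104))/((-18*(-163))) = -14951 + (2538*(-1/1104))/2934 = -14951 - 423/184*1/2934 = -14951 - 47/59984 = -896820831/59984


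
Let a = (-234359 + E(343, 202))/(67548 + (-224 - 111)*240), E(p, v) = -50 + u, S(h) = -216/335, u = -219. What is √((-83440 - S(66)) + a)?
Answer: I*√10738520811215715/358785 ≈ 288.83*I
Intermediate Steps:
S(h) = -216/335 (S(h) = -216*1/335 = -216/335)
E(p, v) = -269 (E(p, v) = -50 - 219 = -269)
a = 58657/3213 (a = (-234359 - 269)/(67548 + (-224 - 111)*240) = -234628/(67548 - 335*240) = -234628/(67548 - 80400) = -234628/(-12852) = -234628*(-1/12852) = 58657/3213 ≈ 18.256)
√((-83440 - S(66)) + a) = √((-83440 - 1*(-216/335)) + 58657/3213) = √((-83440 + 216/335) + 58657/3213) = √(-27952184/335 + 58657/3213) = √(-89790717097/1076355) = I*√10738520811215715/358785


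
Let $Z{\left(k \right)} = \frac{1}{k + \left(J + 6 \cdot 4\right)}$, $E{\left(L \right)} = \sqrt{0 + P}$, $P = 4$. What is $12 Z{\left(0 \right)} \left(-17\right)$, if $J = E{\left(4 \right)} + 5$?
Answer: $- \frac{204}{31} \approx -6.5806$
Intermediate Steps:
$E{\left(L \right)} = 2$ ($E{\left(L \right)} = \sqrt{0 + 4} = \sqrt{4} = 2$)
$J = 7$ ($J = 2 + 5 = 7$)
$Z{\left(k \right)} = \frac{1}{31 + k}$ ($Z{\left(k \right)} = \frac{1}{k + \left(7 + 6 \cdot 4\right)} = \frac{1}{k + \left(7 + 24\right)} = \frac{1}{k + 31} = \frac{1}{31 + k}$)
$12 Z{\left(0 \right)} \left(-17\right) = \frac{12}{31 + 0} \left(-17\right) = \frac{12}{31} \left(-17\right) = - \frac{204}{31}$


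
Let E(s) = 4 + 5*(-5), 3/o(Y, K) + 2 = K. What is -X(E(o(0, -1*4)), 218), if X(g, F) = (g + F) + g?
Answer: -176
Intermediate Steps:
o(Y, K) = 3/(-2 + K)
E(s) = -21 (E(s) = 4 - 25 = -21)
X(g, F) = F + 2*g (X(g, F) = (F + g) + g = F + 2*g)
-X(E(o(0, -1*4)), 218) = -(218 + 2*(-21)) = -(218 - 42) = -1*176 = -176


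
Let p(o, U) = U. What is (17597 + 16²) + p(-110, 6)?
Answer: 17859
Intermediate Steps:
(17597 + 16²) + p(-110, 6) = (17597 + 16²) + 6 = (17597 + 256) + 6 = 17853 + 6 = 17859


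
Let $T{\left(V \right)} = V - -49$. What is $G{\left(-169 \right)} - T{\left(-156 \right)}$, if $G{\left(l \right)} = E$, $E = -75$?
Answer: $32$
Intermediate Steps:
$G{\left(l \right)} = -75$
$T{\left(V \right)} = 49 + V$ ($T{\left(V \right)} = V + 49 = 49 + V$)
$G{\left(-169 \right)} - T{\left(-156 \right)} = -75 - \left(49 - 156\right) = -75 - -107 = -75 + 107 = 32$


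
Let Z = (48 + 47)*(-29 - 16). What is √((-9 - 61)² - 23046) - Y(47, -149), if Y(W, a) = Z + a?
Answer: 4424 + I*√18146 ≈ 4424.0 + 134.71*I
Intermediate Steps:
Z = -4275 (Z = 95*(-45) = -4275)
Y(W, a) = -4275 + a
√((-9 - 61)² - 23046) - Y(47, -149) = √((-9 - 61)² - 23046) - (-4275 - 149) = √((-70)² - 23046) - 1*(-4424) = √(4900 - 23046) + 4424 = √(-18146) + 4424 = I*√18146 + 4424 = 4424 + I*√18146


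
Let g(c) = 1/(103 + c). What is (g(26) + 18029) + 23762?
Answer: 5391040/129 ≈ 41791.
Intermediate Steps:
(g(26) + 18029) + 23762 = (1/(103 + 26) + 18029) + 23762 = (1/129 + 18029) + 23762 = 2325742/129 + 23762 = 5391040/129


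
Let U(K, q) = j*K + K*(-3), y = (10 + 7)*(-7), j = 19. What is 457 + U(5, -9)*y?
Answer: -9063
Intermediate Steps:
y = -119 (y = 17*(-7) = -119)
U(K, q) = 16*K (U(K, q) = 19*K + K*(-3) = 19*K - 3*K = 16*K)
457 + U(5, -9)*y = 457 + (16*5)*(-119) = 457 + 80*(-119) = 457 - 9520 = -9063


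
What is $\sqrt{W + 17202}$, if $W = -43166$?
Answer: $2 i \sqrt{6491} \approx 161.13 i$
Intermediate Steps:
$\sqrt{W + 17202} = \sqrt{-43166 + 17202} = \sqrt{-25964} = 2 i \sqrt{6491}$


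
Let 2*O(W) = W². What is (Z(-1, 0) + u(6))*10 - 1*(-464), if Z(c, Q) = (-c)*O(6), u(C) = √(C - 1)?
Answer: 644 + 10*√5 ≈ 666.36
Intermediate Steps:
O(W) = W²/2
u(C) = √(-1 + C)
Z(c, Q) = -18*c (Z(c, Q) = (-c)*((½)*6²) = (-c)*((½)*36) = -c*18 = -18*c)
(Z(-1, 0) + u(6))*10 - 1*(-464) = (-18*(-1) + √(-1 + 6))*10 - 1*(-464) = (18 + √5)*10 + 464 = (180 + 10*√5) + 464 = 644 + 10*√5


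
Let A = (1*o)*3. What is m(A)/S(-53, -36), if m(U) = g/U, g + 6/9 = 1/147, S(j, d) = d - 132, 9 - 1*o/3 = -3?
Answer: 97/2667168 ≈ 3.6368e-5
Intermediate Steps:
o = 36 (o = 27 - 3*(-3) = 27 + 9 = 36)
S(j, d) = -132 + d
g = -97/147 (g = -⅔ + 1/147 = -97/147 ≈ -0.65986)
A = 108 (A = (1*36)*3 = 36*3 = 108)
m(U) = -97/(147*U)
m(A)/S(-53, -36) = (-97/147/108)/(-132 - 36) = -97/147*1/108/(-168) = -97/15876*(-1/168) = 97/2667168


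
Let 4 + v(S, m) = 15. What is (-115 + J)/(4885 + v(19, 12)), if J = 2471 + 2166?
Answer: 133/144 ≈ 0.92361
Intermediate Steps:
J = 4637
v(S, m) = 11 (v(S, m) = -4 + 15 = 11)
(-115 + J)/(4885 + v(19, 12)) = (-115 + 4637)/(4885 + 11) = 4522/4896 = 4522*(1/4896) = 133/144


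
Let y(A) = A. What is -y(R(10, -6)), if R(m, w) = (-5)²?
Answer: -25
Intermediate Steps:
R(m, w) = 25
-y(R(10, -6)) = -1*25 = -25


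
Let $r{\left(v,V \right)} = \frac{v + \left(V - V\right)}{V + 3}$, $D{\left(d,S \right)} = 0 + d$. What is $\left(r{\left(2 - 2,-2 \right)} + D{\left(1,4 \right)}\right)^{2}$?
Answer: $1$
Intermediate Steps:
$D{\left(d,S \right)} = d$
$r{\left(v,V \right)} = \frac{v}{3 + V}$ ($r{\left(v,V \right)} = \frac{v + 0}{3 + V} = \frac{v}{3 + V}$)
$\left(r{\left(2 - 2,-2 \right)} + D{\left(1,4 \right)}\right)^{2} = \left(\frac{2 - 2}{3 - 2} + 1\right)^{2} = \left(\frac{2 - 2}{1} + 1\right)^{2} = \left(0 \cdot 1 + 1\right)^{2} = \left(0 + 1\right)^{2} = 1^{2} = 1$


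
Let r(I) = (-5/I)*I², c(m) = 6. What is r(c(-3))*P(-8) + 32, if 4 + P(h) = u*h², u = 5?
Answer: -9448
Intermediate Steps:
P(h) = -4 + 5*h²
r(I) = -5*I
r(c(-3))*P(-8) + 32 = (-5*6)*(-4 + 5*(-8)²) + 32 = -30*(-4 + 5*64) + 32 = -30*(-4 + 320) + 32 = -30*316 + 32 = -9480 + 32 = -9448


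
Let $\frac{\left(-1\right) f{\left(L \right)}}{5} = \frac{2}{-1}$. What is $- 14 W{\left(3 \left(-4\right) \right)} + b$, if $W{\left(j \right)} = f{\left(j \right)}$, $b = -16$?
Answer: $-156$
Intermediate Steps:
$f{\left(L \right)} = 10$ ($f{\left(L \right)} = - 5 \frac{2}{-1} = - 5 \cdot 2 \left(-1\right) = \left(-5\right) \left(-2\right) = 10$)
$W{\left(j \right)} = 10$
$- 14 W{\left(3 \left(-4\right) \right)} + b = \left(-14\right) 10 - 16 = -140 - 16 = -156$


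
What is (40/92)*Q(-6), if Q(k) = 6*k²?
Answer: 2160/23 ≈ 93.913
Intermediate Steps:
(40/92)*Q(-6) = (40/92)*(6*(-6)²) = (40*(1/92))*(6*36) = (10/23)*216 = 2160/23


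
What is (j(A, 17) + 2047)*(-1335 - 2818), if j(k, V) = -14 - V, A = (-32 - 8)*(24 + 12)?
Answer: -8372448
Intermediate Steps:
A = -1440 (A = -40*36 = -1440)
(j(A, 17) + 2047)*(-1335 - 2818) = ((-14 - 1*17) + 2047)*(-1335 - 2818) = ((-14 - 17) + 2047)*(-4153) = (-31 + 2047)*(-4153) = 2016*(-4153) = -8372448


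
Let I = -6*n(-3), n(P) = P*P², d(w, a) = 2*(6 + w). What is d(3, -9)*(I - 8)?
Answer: 2772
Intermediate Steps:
d(w, a) = 12 + 2*w
n(P) = P³
I = 162 (I = -6*(-3)³ = -6*(-27) = 162)
d(3, -9)*(I - 8) = (12 + 2*3)*(162 - 8) = (12 + 6)*154 = 18*154 = 2772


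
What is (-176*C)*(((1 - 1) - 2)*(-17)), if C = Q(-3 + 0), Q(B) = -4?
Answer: 23936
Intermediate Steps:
C = -4
(-176*C)*(((1 - 1) - 2)*(-17)) = (-176*(-4))*(((1 - 1) - 2)*(-17)) = 704*((0 - 2)*(-17)) = 704*(-2*(-17)) = 704*34 = 23936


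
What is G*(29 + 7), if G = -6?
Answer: -216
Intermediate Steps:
G*(29 + 7) = -6*(29 + 7) = -6*36 = -216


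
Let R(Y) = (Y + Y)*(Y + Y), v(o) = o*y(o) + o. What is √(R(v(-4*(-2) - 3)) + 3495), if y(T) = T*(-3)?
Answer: √23095 ≈ 151.97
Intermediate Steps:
y(T) = -3*T
v(o) = o - 3*o² (v(o) = o*(-3*o) + o = -3*o² + o = o - 3*o²)
R(Y) = 4*Y² (R(Y) = (2*Y)*(2*Y) = 4*Y²)
√(R(v(-4*(-2) - 3)) + 3495) = √(4*((-4*(-2) - 3)*(1 - 3*(-4*(-2) - 3)))² + 3495) = √(4*((8 - 3)*(1 - 3*(8 - 3)))² + 3495) = √(4*(5*(1 - 3*5))² + 3495) = √(4*(5*(1 - 15))² + 3495) = √(4*(5*(-14))² + 3495) = √(4*(-70)² + 3495) = √(4*4900 + 3495) = √(19600 + 3495) = √23095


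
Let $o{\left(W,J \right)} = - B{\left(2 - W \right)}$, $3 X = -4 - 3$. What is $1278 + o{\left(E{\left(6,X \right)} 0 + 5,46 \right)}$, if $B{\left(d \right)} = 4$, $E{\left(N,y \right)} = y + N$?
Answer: $1274$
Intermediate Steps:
$X = - \frac{7}{3}$ ($X = \frac{-4 - 3}{3} = \frac{1}{3} \left(-7\right) = - \frac{7}{3} \approx -2.3333$)
$E{\left(N,y \right)} = N + y$
$o{\left(W,J \right)} = -4$ ($o{\left(W,J \right)} = \left(-1\right) 4 = -4$)
$1278 + o{\left(E{\left(6,X \right)} 0 + 5,46 \right)} = 1278 - 4 = 1274$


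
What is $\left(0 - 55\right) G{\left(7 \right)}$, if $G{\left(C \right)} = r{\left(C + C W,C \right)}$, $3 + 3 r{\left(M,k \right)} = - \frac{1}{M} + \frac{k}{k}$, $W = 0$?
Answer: $\frac{275}{7} \approx 39.286$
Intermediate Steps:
$r{\left(M,k \right)} = - \frac{2}{3} - \frac{1}{3 M}$ ($r{\left(M,k \right)} = -1 + \frac{- \frac{1}{M} + \frac{k}{k}}{3} = -1 + \frac{- \frac{1}{M} + 1}{3} = -1 + \frac{1 - \frac{1}{M}}{3} = -1 + \left(\frac{1}{3} - \frac{1}{3 M}\right) = - \frac{2}{3} - \frac{1}{3 M}$)
$G{\left(C \right)} = \frac{-1 - 2 C}{3 C}$ ($G{\left(C \right)} = \frac{-1 - 2 \left(C + C 0\right)}{3 \left(C + C 0\right)} = \frac{-1 - 2 \left(C + 0\right)}{3 \left(C + 0\right)} = \frac{-1 - 2 C}{3 C}$)
$\left(0 - 55\right) G{\left(7 \right)} = \left(0 - 55\right) \frac{-1 - 14}{3 \cdot 7} = \left(0 - 55\right) \frac{1}{3} \cdot \frac{1}{7} \left(-1 - 14\right) = - 55 \cdot \frac{1}{3} \cdot \frac{1}{7} \left(-15\right) = \left(-55\right) \left(- \frac{5}{7}\right) = \frac{275}{7}$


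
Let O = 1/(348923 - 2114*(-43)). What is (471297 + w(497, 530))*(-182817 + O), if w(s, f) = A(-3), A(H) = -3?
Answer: -37895566189489056/439825 ≈ -8.6161e+10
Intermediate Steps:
w(s, f) = -3
O = 1/439825 (O = 1/(348923 + 90902) = 1/439825 ≈ 2.2736e-6)
(471297 + w(497, 530))*(-182817 + O) = (471297 - 3)*(-182817 + 1/439825) = 471294*(-80407487024/439825) = -37895566189489056/439825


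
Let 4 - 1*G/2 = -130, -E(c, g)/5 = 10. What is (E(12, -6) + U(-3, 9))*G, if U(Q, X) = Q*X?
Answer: -20636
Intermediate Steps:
E(c, g) = -50 (E(c, g) = -5*10 = -50)
G = 268 (G = 8 - 2*(-130) = 8 + 260 = 268)
(E(12, -6) + U(-3, 9))*G = (-50 - 3*9)*268 = (-50 - 27)*268 = -77*268 = -20636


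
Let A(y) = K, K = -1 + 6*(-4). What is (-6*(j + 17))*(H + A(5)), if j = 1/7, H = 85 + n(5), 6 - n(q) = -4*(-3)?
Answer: -38880/7 ≈ -5554.3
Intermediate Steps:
n(q) = -6 (n(q) = 6 - (-4)*(-3) = 6 - 1*12 = 6 - 12 = -6)
H = 79 (H = 85 - 6 = 79)
j = 1/7 ≈ 0.14286
K = -25 (K = -1 - 24 = -25)
A(y) = -25
(-6*(j + 17))*(H + A(5)) = (-6*(1/7 + 17))*(79 - 25) = -6*120/7*54 = -720/7*54 = -38880/7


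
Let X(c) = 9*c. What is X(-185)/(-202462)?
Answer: 1665/202462 ≈ 0.0082238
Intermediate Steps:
X(-185)/(-202462) = (9*(-185))/(-202462) = -1665*(-1/202462) = 1665/202462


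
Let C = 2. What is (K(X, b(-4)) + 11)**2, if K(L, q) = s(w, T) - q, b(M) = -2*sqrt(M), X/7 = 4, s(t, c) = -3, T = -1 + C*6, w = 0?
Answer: 48 + 64*I ≈ 48.0 + 64.0*I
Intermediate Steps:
T = 11 (T = -1 + 2*6 = -1 + 12 = 11)
X = 28 (X = 7*4 = 28)
K(L, q) = -3 - q
(K(X, b(-4)) + 11)**2 = ((-3 - (-2)*sqrt(-4)) + 11)**2 = ((-3 - (-2)*2*I) + 11)**2 = ((-3 - (-4)*I) + 11)**2 = ((-3 + 4*I) + 11)**2 = (8 + 4*I)**2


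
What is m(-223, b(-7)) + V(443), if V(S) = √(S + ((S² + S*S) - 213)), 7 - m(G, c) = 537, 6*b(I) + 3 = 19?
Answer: -530 + 2*√98182 ≈ 96.680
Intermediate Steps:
b(I) = 8/3 (b(I) = -½ + (⅙)*19 = -½ + 19/6 = 8/3)
m(G, c) = -530 (m(G, c) = 7 - 1*537 = 7 - 537 = -530)
V(S) = √(-213 + S + 2*S²) (V(S) = √(S + ((S² + S²) - 213)) = √(S + (2*S² - 213)) = √(S + (-213 + 2*S²)) = √(-213 + S + 2*S²))
m(-223, b(-7)) + V(443) = -530 + √(-213 + 443 + 2*443²) = -530 + √(-213 + 443 + 2*196249) = -530 + √(-213 + 443 + 392498) = -530 + √392728 = -530 + 2*√98182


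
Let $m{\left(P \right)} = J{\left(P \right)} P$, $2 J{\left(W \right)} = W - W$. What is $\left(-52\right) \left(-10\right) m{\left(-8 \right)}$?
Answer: $0$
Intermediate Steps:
$J{\left(W \right)} = 0$ ($J{\left(W \right)} = \frac{W - W}{2} = \frac{1}{2} \cdot 0 = 0$)
$m{\left(P \right)} = 0$ ($m{\left(P \right)} = 0 P = 0$)
$\left(-52\right) \left(-10\right) m{\left(-8 \right)} = \left(-52\right) \left(-10\right) 0 = 520 \cdot 0 = 0$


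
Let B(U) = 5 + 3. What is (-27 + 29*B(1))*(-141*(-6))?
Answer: 173430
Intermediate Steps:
B(U) = 8
(-27 + 29*B(1))*(-141*(-6)) = (-27 + 29*8)*(-141*(-6)) = (-27 + 232)*846 = 205*846 = 173430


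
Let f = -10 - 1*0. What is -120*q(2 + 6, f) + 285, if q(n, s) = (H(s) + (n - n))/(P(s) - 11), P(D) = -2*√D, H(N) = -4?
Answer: 40605/161 + 960*I*√10/161 ≈ 252.21 + 18.856*I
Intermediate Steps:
f = -10 (f = -10 + 0 = -10)
q(n, s) = -4/(-11 - 2*√s) (q(n, s) = (-4 + (n - n))/(-2*√s - 11) = (-4 + 0)/(-11 - 2*√s) = -4/(-11 - 2*√s))
-120*q(2 + 6, f) + 285 = -480/(11 + 2*√(-10)) + 285 = -480/(11 + 2*(I*√10)) + 285 = -480/(11 + 2*I*√10) + 285 = 285 - 480/(11 + 2*I*√10)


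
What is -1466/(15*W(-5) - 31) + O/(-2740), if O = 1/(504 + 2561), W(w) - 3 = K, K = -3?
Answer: 12311614569/260341100 ≈ 47.290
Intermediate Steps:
W(w) = 0 (W(w) = 3 - 3 = 0)
O = 1/3065 ≈ 0.00032626
-1466/(15*W(-5) - 31) + O/(-2740) = -1466/(15*0 - 31) + (1/3065)/(-2740) = -1466/(0 - 31) + (1/3065)*(-1/2740) = -1466/(-31) - 1/8398100 = -1466*(-1/31) - 1/8398100 = 1466/31 - 1/8398100 = 12311614569/260341100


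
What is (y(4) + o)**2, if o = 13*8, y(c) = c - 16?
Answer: 8464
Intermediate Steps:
y(c) = -16 + c
o = 104
(y(4) + o)**2 = ((-16 + 4) + 104)**2 = (-12 + 104)**2 = 92**2 = 8464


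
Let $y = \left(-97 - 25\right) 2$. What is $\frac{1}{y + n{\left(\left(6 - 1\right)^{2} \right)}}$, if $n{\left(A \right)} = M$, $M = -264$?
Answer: $- \frac{1}{508} \approx -0.0019685$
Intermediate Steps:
$n{\left(A \right)} = -264$
$y = -244$ ($y = \left(-122\right) 2 = -244$)
$\frac{1}{y + n{\left(\left(6 - 1\right)^{2} \right)}} = \frac{1}{-244 - 264} = \frac{1}{-508} = - \frac{1}{508}$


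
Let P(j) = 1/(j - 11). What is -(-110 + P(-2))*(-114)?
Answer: -163134/13 ≈ -12549.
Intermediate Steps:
P(j) = 1/(-11 + j)
-(-110 + P(-2))*(-114) = -(-110 + 1/(-11 - 2))*(-114) = -(-110 + 1/(-13))*(-114) = -(-110 - 1/13)*(-114) = -(-1431)*(-114)/13 = -1*163134/13 = -163134/13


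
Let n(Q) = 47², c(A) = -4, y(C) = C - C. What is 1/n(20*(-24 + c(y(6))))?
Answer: 1/2209 ≈ 0.00045269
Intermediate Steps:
y(C) = 0
n(Q) = 2209
1/n(20*(-24 + c(y(6)))) = 1/2209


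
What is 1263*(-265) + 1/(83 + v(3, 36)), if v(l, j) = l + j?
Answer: -40832789/122 ≈ -3.3470e+5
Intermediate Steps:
v(l, j) = j + l
1263*(-265) + 1/(83 + v(3, 36)) = 1263*(-265) + 1/(83 + (36 + 3)) = -334695 + 1/(83 + 39) = -334695 + 1/122 = -40832789/122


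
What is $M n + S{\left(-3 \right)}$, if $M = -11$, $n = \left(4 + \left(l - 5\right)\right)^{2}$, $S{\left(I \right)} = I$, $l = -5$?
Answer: $-399$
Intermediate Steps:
$n = 36$ ($n = \left(4 - 10\right)^{2} = \left(-6\right)^{2} = 36$)
$M n + S{\left(-3 \right)} = \left(-11\right) 36 - 3 = -396 - 3 = -399$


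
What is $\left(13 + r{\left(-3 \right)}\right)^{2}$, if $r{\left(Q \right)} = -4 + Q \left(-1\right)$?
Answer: $144$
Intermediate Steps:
$r{\left(Q \right)} = -4 - Q$
$\left(13 + r{\left(-3 \right)}\right)^{2} = \left(13 - 1\right)^{2} = 12^{2} = 144$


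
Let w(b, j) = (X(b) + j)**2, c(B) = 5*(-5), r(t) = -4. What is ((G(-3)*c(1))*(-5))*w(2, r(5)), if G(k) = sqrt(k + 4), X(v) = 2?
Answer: 500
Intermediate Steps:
c(B) = -25
w(b, j) = (2 + j)**2
G(k) = sqrt(4 + k)
((G(-3)*c(1))*(-5))*w(2, r(5)) = ((sqrt(4 - 3)*(-25))*(-5))*(2 - 4)**2 = ((sqrt(1)*(-25))*(-5))*(-2)**2 = ((1*(-25))*(-5))*4 = -25*(-5)*4 = 125*4 = 500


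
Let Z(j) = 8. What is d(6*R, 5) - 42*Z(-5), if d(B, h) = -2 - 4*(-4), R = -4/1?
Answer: -322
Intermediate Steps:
R = -4 (R = -4*1 = -4)
d(B, h) = 14 (d(B, h) = -2 + 16 = 14)
d(6*R, 5) - 42*Z(-5) = 14 - 42*8 = 14 - 336 = -322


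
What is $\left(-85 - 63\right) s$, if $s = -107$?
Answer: $15836$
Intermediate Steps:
$\left(-85 - 63\right) s = \left(-85 - 63\right) \left(-107\right) = \left(-148\right) \left(-107\right) = 15836$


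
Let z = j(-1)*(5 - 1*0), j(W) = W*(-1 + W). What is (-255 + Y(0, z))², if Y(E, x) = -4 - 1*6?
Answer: 70225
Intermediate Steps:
z = 10 (z = (-(-1 - 1))*(5 - 1*0) = (-1*(-2))*(5 + 0) = 2*5 = 10)
Y(E, x) = -10 (Y(E, x) = -4 - 6 = -10)
(-255 + Y(0, z))² = (-255 - 10)² = (-265)² = 70225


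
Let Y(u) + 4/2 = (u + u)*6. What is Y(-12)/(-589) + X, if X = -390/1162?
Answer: -30029/342209 ≈ -0.087750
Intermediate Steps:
X = -195/581 (X = -390*1/1162 = -195/581 ≈ -0.33563)
Y(u) = -2 + 12*u (Y(u) = -2 + (u + u)*6 = -2 + (2*u)*6 = -2 + 12*u)
Y(-12)/(-589) + X = (-2 + 12*(-12))/(-589) - 195/581 = (-2 - 144)*(-1/589) - 195/581 = -146*(-1/589) - 195/581 = 146/589 - 195/581 = -30029/342209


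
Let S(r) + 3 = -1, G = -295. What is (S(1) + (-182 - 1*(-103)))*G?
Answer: 24485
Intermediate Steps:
S(r) = -4 (S(r) = -3 - 1 = -4)
(S(1) + (-182 - 1*(-103)))*G = (-4 + (-182 - 1*(-103)))*(-295) = (-4 + (-182 + 103))*(-295) = (-4 - 79)*(-295) = -83*(-295) = 24485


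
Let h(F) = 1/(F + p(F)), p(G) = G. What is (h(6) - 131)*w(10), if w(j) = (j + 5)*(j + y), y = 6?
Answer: -31420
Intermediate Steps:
h(F) = 1/(2*F) (h(F) = 1/(F + F) = 1/(2*F))
w(j) = (5 + j)*(6 + j) (w(j) = (j + 5)*(j + 6) = (5 + j)*(6 + j))
(h(6) - 131)*w(10) = ((½)/6 - 131)*(30 + 10² + 11*10) = ((½)*(⅙) - 131)*(30 + 100 + 110) = (1/12 - 131)*240 = -1571/12*240 = -31420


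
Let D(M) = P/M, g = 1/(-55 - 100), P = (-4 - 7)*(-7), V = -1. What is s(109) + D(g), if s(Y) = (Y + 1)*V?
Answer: -12045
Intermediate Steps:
P = 77 (P = -11*(-7) = 77)
s(Y) = -1 - Y (s(Y) = (Y + 1)*(-1) = (1 + Y)*(-1) = -1 - Y)
g = -1/155 (g = 1/(-155) = -1/155 ≈ -0.0064516)
D(M) = 77/M
s(109) + D(g) = (-1 - 1*109) + 77/(-1/155) = (-1 - 109) + 77*(-155) = -110 - 11935 = -12045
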